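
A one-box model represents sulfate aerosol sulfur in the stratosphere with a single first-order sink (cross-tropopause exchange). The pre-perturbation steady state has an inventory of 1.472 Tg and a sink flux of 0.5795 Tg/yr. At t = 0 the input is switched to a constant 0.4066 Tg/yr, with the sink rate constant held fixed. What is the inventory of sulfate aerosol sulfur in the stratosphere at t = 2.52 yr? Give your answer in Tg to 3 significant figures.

1.20 Tg

Residence time τ = M₀/F₀ = 2.540 yr. The eventual steady state is M_∞ = M₀·(F₁/F₀) = 1.472 × 0.4066/0.5795 = 1.0328 Tg.
The anomaly ΔM(t) = M(t) − M_∞ decays as ΔM₀·e^(−t/τ) with ΔM₀ = 1.472 − 1.0328 = 0.4392 Tg.
At t = 2.52 yr, e^(−t/τ) = e^(−0.9921) = 0.3708, so ΔM = 0.1629 Tg and M = 1.0328 + 0.1629 = 1.1957 Tg.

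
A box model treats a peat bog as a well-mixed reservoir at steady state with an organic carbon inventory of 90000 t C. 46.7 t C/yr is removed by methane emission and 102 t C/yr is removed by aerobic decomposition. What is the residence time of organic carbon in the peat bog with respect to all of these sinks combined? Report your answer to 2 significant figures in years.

610 yr

Total removal flux = 46.7 + 102 = 148.70 t C/yr.
τ = M / ΣF_out = 90000 / 148.70 = 605.2 yr.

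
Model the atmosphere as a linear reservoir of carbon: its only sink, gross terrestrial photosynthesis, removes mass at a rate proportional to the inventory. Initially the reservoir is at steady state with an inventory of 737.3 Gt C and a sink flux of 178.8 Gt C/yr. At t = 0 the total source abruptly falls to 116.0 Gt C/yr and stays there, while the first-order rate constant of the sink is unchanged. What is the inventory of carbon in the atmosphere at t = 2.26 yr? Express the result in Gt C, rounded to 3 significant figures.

Residence time τ = M₀/F₀ = 4.124 yr. The eventual steady state is M_∞ = M₀·(F₁/F₀) = 737.3 × 116.0/178.8 = 478.34 Gt C.
The anomaly ΔM(t) = M(t) − M_∞ decays as ΔM₀·e^(−t/τ) with ΔM₀ = 737.3 − 478.34 = 259.0 Gt C.
At t = 2.26 yr, e^(−t/τ) = e^(−0.5481) = 0.5781, so ΔM = 149.7 Gt C and M = 478.34 + 149.7 = 628.04 Gt C.

628 Gt C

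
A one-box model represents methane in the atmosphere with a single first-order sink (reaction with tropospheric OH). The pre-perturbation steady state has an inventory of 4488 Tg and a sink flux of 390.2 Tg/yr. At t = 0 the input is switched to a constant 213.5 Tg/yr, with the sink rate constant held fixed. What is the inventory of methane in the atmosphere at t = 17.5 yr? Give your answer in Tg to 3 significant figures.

2900 Tg

Residence time τ = M₀/F₀ = 11.50 yr. The eventual steady state is M_∞ = M₀·(F₁/F₀) = 4488 × 213.5/390.2 = 2455.6 Tg.
The anomaly ΔM(t) = M(t) − M_∞ decays as ΔM₀·e^(−t/τ) with ΔM₀ = 4488 − 2455.6 = 2032 Tg.
At t = 17.5 yr, e^(−t/τ) = e^(−1.522) = 0.2184, so ΔM = 443.8 Tg and M = 2455.6 + 443.8 = 2899.5 Tg.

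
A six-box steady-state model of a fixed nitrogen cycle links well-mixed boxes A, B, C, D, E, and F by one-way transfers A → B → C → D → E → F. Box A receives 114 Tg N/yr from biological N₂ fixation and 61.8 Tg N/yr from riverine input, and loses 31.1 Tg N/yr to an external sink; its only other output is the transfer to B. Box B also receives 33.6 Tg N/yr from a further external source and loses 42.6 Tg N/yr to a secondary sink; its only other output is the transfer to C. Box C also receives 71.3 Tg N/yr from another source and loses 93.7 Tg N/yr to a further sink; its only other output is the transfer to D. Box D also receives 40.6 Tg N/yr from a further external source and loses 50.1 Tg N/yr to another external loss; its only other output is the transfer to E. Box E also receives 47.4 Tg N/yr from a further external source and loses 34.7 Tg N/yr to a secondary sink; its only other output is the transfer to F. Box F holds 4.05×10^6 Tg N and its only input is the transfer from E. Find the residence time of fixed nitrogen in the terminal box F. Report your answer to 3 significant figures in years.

34800 yr

Box A: F(A→B) = (114 + 61.8) − 31.1 = 144.70 Tg N/yr.
Box B: F(B→C) = (144.70 + 33.6) − 42.6 = 135.70 Tg N/yr.
Box C: F(C→D) = (135.70 + 71.3) − 93.7 = 113.30 Tg N/yr.
Box D: F(D→E) = (113.30 + 40.6) − 50.1 = 103.80 Tg N/yr.
Box E: F(E→F) = (103.80 + 47.4) − 34.7 = 116.50 Tg N/yr.
Box F throughput = its input = 116.50 Tg N/yr; τ = 4.05×10^6 / 116.50 = 34760 yr.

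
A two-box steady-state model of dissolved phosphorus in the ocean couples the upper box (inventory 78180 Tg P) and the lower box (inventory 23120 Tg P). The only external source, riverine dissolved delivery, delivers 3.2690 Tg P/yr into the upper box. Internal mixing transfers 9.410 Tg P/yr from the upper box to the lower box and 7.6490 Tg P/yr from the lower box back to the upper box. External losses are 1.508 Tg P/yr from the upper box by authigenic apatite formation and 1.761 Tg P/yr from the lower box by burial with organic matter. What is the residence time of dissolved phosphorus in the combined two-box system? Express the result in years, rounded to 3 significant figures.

Residence time in the combined system uses the total inventory and the total *external* removal — internal exchanges between the two boxes cancel.
M_total = 78180 + 23120 = 101300 Tg P.
ΣF_external_out = 1.508 + 1.761 = 3.2690 Tg P/yr.
τ = M_total / ΣF_ext = 101300 / 3.2690 = 30990 yr.

31000 yr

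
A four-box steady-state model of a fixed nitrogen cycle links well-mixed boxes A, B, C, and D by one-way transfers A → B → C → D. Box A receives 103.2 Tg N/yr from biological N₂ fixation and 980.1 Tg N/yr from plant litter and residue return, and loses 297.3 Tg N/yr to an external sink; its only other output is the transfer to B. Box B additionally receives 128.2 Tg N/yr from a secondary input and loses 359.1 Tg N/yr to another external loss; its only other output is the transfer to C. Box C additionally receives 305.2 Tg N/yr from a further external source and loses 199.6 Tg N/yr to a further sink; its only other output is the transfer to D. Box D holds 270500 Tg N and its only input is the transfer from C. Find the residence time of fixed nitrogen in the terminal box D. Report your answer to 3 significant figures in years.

Box A: F(A→B) = (103.2 + 980.1) − 297.3 = 786.00 Tg N/yr.
Box B: F(B→C) = (786.00 + 128.2) − 359.1 = 555.10 Tg N/yr.
Box C: F(C→D) = (555.10 + 305.2) − 199.6 = 660.70 Tg N/yr.
Box D throughput = its input = 660.70 Tg N/yr; τ = 270500 / 660.70 = 409.4 yr.

409 yr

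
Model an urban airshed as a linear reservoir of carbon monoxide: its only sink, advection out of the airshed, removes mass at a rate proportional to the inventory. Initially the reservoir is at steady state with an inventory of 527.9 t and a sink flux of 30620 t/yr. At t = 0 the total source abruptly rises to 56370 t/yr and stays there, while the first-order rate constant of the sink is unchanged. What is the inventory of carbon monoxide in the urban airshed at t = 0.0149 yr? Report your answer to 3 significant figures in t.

785 t

The sink rate constant is k = F₀/M₀ = 30620/527.9 = 58.00 yr⁻¹.
Solving dM/dt = F₁ − kM with M(0) = M₀ gives M(t) = F₁/k + (M₀ − F₁/k)·e^(−kt).
F₁/k = 56370/58.00 = 971.84 t; kt = 58.00 × 0.0149 = 0.8643, e^(−kt) = 0.4214.
M(0.0149) = 971.84 + (527.9 − 971.84) × 0.4214 = 971.84 − 187.1 = 784.78 t.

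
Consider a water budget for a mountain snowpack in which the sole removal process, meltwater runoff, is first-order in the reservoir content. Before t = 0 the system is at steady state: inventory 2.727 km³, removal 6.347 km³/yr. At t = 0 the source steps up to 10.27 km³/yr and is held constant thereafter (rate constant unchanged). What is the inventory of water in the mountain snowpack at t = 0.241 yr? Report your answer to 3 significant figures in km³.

Residence time τ = M₀/F₀ = 0.4297 yr. The eventual steady state is M_∞ = M₀·(F₁/F₀) = 2.727 × 10.27/6.347 = 4.4125 km³.
The anomaly ΔM(t) = M(t) − M_∞ decays as ΔM₀·e^(−t/τ) with ΔM₀ = 2.727 − 4.4125 = −1.686 km³.
At t = 0.241 yr, e^(−t/τ) = e^(−0.5609) = 0.5707, so ΔM = −0.9619 km³ and M = 4.4125 − 0.9619 = 3.4506 km³.

3.45 km³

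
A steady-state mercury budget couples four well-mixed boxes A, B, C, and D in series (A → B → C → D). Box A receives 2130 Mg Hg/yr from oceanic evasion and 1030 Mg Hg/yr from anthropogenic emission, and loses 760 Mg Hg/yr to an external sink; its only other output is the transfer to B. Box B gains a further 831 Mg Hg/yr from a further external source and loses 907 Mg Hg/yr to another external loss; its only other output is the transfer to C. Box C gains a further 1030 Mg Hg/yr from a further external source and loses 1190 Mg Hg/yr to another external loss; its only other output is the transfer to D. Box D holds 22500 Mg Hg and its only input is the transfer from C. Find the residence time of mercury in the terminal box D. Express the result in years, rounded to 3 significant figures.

10.4 yr

Box A: F(A→B) = (2130 + 1030) − 760 = 2400.0 Mg Hg/yr.
Box B: F(B→C) = (2400.0 + 831) − 907 = 2324.0 Mg Hg/yr.
Box C: F(C→D) = (2324.0 + 1030) − 1190 = 2164.0 Mg Hg/yr.
Box D throughput = its input = 2164.0 Mg Hg/yr; τ = 22500 / 2164.0 = 10.40 yr.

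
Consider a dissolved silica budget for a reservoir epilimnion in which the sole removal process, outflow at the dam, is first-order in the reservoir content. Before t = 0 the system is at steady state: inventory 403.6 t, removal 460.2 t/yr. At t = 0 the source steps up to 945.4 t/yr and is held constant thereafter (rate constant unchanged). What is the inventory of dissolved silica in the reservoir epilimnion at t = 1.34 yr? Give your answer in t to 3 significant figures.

The sink rate constant is k = F₀/M₀ = 460.2/403.6 = 1.140 yr⁻¹.
Solving dM/dt = F₁ − kM with M(0) = M₀ gives M(t) = F₁/k + (M₀ − F₁/k)·e^(−kt).
F₁/k = 945.4/1.140 = 829.13 t; kt = 1.140 × 1.34 = 1.528, e^(−kt) = 0.2170.
M(1.34) = 829.13 + (403.6 − 829.13) × 0.2170 = 829.13 − 92.33 = 736.79 t.

737 t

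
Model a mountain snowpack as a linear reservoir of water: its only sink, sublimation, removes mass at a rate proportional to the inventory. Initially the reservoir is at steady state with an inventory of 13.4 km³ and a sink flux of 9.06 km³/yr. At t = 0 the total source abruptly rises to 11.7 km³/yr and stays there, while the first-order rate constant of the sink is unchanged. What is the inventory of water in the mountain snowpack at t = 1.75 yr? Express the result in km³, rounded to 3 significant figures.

The sink rate constant is k = F₀/M₀ = 9.06/13.4 = 0.6761 yr⁻¹.
Solving dM/dt = F₁ − kM with M(0) = M₀ gives M(t) = F₁/k + (M₀ − F₁/k)·e^(−kt).
F₁/k = 11.7/0.6761 = 17.305 km³; kt = 0.6761 × 1.75 = 1.183, e^(−kt) = 0.3063.
M(1.75) = 17.305 + (13.4 − 17.305) × 0.3063 = 17.305 − 1.196 = 16.109 km³.

16.1 km³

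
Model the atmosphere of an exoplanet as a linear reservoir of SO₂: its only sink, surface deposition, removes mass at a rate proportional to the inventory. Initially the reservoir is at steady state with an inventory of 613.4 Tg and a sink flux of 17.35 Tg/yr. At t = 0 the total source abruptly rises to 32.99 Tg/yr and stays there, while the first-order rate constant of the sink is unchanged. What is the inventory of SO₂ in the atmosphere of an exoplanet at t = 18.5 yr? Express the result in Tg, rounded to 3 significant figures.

839 Tg

The sink rate constant is k = F₀/M₀ = 17.35/613.4 = 0.02828 yr⁻¹.
Solving dM/dt = F₁ − kM with M(0) = M₀ gives M(t) = F₁/k + (M₀ − F₁/k)·e^(−kt).
F₁/k = 32.99/0.02828 = 1166.3 Tg; kt = 0.02828 × 18.5 = 0.5233, e^(−kt) = 0.5926.
M(18.5) = 1166.3 + (613.4 − 1166.3) × 0.5926 = 1166.3 − 327.7 = 838.68 Tg.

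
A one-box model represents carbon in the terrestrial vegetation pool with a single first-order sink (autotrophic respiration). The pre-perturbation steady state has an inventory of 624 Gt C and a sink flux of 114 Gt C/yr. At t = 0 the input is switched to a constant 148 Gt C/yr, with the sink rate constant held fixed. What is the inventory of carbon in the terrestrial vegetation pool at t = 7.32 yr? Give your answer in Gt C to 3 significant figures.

The sink rate constant is k = F₀/M₀ = 114/624 = 0.1827 yr⁻¹.
Solving dM/dt = F₁ − kM with M(0) = M₀ gives M(t) = F₁/k + (M₀ − F₁/k)·e^(−kt).
F₁/k = 148/0.1827 = 810.11 Gt C; kt = 0.1827 × 7.32 = 1.337, e^(−kt) = 0.2626.
M(7.32) = 810.11 + (624 − 810.11) × 0.2626 = 810.11 − 48.86 = 761.24 Gt C.

761 Gt C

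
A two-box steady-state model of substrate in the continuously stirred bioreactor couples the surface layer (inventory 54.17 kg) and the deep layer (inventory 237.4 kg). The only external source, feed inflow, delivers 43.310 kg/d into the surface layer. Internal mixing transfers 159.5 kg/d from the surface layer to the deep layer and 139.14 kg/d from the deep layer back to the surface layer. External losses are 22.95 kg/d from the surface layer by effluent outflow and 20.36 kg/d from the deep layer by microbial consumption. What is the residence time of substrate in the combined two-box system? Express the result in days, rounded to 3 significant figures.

Residence time in the combined system uses the total inventory and the total *external* removal — internal exchanges between the two boxes cancel.
M_total = 54.17 + 237.4 = 291.57 kg.
ΣF_external_out = 22.95 + 20.36 = 43.310 kg/d.
τ = M_total / ΣF_ext = 291.57 / 43.310 = 6.732 d.

6.73 d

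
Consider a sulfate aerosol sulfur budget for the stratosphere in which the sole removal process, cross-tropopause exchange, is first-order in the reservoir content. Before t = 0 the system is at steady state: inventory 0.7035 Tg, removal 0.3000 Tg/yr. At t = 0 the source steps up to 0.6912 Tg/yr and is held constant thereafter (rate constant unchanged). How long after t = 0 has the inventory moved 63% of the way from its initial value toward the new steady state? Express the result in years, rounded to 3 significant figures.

2.33 yr

τ = M₀/F₀ = 0.7035/0.3000 = 2.345 yr.
The remaining gap fraction is e^(−t/τ); 63% covered ⇒ e^(−t/τ) = 0.370.
t = −τ ln(0.370) = 2.345 × 0.9943 = 2.332 yr.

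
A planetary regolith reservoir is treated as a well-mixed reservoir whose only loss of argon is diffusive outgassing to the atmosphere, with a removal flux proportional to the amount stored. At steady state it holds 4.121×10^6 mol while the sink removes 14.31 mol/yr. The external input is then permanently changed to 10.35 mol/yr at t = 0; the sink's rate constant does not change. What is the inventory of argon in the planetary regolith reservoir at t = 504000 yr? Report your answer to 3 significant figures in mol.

3.18×10^6 mol

Residence time τ = M₀/F₀ = 288000 yr. The eventual steady state is M_∞ = M₀·(F₁/F₀) = 4.121×10^6 × 10.35/14.31 = 2.9806×10^6 mol.
The anomaly ΔM(t) = M(t) − M_∞ decays as ΔM₀·e^(−t/τ) with ΔM₀ = 4.121×10^6 − 2.9806×10^6 = 1.140×10^6 mol.
At t = 504000 yr, e^(−t/τ) = e^(−1.750) = 0.1738, so ΔM = 198100 mol and M = 2.9806×10^6 + 198100 = 3.1787×10^6 mol.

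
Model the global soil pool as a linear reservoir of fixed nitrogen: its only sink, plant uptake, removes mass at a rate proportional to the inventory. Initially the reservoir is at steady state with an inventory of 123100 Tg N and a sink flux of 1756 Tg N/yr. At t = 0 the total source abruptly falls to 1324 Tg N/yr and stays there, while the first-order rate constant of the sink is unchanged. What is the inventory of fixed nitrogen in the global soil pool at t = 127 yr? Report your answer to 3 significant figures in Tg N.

τ = M₀/F₀ = 123100/1756 = 70.10 yr; rate constant k = 1/τ.
New steady state M_∞ = F₁/k = F₁·τ = 1324 × 70.10 = 92816 Tg N.
M(t) = M_∞ + (M₀ − M_∞)·e^(−t/τ); t/τ = 127/70.10 = 1.812, so e^(−t/τ) = 0.1634.
M(t) = 92816 + 30280 × 0.1634 = 97764 Tg N.

97800 Tg N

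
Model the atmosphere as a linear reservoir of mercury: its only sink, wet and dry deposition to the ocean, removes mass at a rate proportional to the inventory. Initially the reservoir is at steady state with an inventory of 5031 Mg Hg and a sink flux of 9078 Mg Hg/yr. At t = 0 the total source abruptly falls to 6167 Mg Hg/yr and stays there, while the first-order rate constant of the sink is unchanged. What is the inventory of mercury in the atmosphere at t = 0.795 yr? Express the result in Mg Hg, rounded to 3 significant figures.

3800 Mg Hg

τ = M₀/F₀ = 5031/9078 = 0.5542 yr; rate constant k = 1/τ.
New steady state M_∞ = F₁/k = F₁·τ = 6167 × 0.5542 = 3417.7 Mg Hg.
M(t) = M_∞ + (M₀ − M_∞)·e^(−t/τ); t/τ = 0.795/0.5542 = 1.435, so e^(−t/τ) = 0.2382.
M(t) = 3417.7 + 1613 × 0.2382 = 3802.1 Mg Hg.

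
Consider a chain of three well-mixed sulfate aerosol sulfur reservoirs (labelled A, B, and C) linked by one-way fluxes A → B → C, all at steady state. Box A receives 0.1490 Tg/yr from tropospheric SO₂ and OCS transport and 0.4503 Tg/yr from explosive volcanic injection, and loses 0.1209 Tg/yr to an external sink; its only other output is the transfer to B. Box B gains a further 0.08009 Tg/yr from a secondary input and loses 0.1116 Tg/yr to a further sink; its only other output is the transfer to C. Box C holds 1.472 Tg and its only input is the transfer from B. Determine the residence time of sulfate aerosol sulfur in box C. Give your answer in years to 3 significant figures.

3.29 yr

Box A: F(A→B) = (0.1490 + 0.4503) − 0.1209 = 0.47840 Tg/yr.
Box B: F(B→C) = (0.47840 + 0.08009) − 0.1116 = 0.44689 Tg/yr.
Box C throughput = its input = 0.44689 Tg/yr; τ = 1.472 / 0.44689 = 3.294 yr.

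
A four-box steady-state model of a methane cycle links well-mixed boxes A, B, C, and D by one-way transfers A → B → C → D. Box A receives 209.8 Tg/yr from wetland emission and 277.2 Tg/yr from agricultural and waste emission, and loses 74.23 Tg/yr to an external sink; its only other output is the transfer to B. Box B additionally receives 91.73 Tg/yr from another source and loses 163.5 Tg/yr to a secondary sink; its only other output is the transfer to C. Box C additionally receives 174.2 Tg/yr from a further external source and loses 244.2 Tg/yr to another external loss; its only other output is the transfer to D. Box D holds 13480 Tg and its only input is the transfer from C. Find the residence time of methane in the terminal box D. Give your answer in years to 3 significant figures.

Box A: F(A→B) = (209.8 + 277.2) − 74.23 = 412.77 Tg/yr.
Box B: F(B→C) = (412.77 + 91.73) − 163.5 = 341.00 Tg/yr.
Box C: F(C→D) = (341.00 + 174.2) − 244.2 = 271.00 Tg/yr.
Box D throughput = its input = 271.00 Tg/yr; τ = 13480 / 271.00 = 49.74 yr.

49.7 yr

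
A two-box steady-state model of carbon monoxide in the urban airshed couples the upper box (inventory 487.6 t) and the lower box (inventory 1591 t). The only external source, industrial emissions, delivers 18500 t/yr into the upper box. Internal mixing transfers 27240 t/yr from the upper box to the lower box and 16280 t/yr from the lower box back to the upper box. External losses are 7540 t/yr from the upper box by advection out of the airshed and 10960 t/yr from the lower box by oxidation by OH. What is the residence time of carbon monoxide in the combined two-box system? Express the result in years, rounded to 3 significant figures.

0.112 yr

Residence time in the combined system uses the total inventory and the total *external* removal — internal exchanges between the two boxes cancel.
M_total = 487.6 + 1591 = 2078.6 t.
ΣF_external_out = 7540 + 10960 = 18500 t/yr.
τ = M_total / ΣF_ext = 2078.6 / 18500 = 0.1124 yr.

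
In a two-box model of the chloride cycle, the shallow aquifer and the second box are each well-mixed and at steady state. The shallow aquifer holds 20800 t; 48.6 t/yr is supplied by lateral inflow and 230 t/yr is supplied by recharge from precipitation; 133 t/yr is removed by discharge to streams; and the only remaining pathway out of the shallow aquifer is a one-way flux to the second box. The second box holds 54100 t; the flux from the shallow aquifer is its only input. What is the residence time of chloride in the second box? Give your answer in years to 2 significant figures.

370 yr

Balance the shallow aquifer: ΣF_in = 48.6 + 230 = 278.60 t/yr.
Flux to the second box = ΣF_in − (133) = 145.60 t/yr.
At steady state the output of the second box equals its input, 145.60 t/yr.
τ = M / F = 54100 / 145.60 = 371.6 yr.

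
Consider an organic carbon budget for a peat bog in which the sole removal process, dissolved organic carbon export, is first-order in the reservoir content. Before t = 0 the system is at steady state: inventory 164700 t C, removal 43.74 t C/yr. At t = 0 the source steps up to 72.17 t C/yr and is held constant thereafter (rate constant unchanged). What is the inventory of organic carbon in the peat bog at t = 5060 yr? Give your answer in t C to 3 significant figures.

244000 t C

Residence time τ = M₀/F₀ = 3765 yr. The eventual steady state is M_∞ = M₀·(F₁/F₀) = 164700 × 72.17/43.74 = 271750 t C.
The anomaly ΔM(t) = M(t) − M_∞ decays as ΔM₀·e^(−t/τ) with ΔM₀ = 164700 − 271750 = −107100 t C.
At t = 5060 yr, e^(−t/τ) = e^(−1.344) = 0.2609, so ΔM = −27920 t C and M = 271750 − 27920 = 243830 t C.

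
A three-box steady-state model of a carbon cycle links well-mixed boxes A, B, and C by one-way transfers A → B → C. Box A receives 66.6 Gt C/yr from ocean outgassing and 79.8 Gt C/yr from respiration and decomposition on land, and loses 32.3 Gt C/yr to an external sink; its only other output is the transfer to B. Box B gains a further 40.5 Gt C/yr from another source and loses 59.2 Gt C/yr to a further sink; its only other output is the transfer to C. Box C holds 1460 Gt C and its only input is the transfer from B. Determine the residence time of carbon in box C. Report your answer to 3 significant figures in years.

15.3 yr

Box A: F(A→B) = (66.6 + 79.8) − 32.3 = 114.10 Gt C/yr.
Box B: F(B→C) = (114.10 + 40.5) − 59.2 = 95.400 Gt C/yr.
Box C throughput = its input = 95.400 Gt C/yr; τ = 1460 / 95.400 = 15.30 yr.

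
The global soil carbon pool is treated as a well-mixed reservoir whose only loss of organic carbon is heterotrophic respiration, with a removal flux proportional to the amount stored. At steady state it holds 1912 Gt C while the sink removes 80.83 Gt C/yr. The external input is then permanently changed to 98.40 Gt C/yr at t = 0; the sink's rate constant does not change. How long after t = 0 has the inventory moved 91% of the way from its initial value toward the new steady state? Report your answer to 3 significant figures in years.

57.0 yr

τ = M₀/F₀ = 1912/80.83 = 23.65 yr.
The remaining gap fraction is e^(−t/τ); 91% covered ⇒ e^(−t/τ) = 0.0900.
t = −τ ln(0.0900) = 23.65 × 2.408 = 56.96 yr.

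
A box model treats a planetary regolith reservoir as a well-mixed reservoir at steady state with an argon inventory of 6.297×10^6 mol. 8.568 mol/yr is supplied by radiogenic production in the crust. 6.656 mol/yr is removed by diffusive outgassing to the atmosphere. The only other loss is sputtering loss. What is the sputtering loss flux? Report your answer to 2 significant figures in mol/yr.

At steady state ΣF_in = ΣF_out.
ΣF_in = 8.5680 mol/yr.
Sputtering loss flux = ΣF_in − (6.656) = 8.5680 − 6.656 = 1.912 mol/yr.

1.9 mol/yr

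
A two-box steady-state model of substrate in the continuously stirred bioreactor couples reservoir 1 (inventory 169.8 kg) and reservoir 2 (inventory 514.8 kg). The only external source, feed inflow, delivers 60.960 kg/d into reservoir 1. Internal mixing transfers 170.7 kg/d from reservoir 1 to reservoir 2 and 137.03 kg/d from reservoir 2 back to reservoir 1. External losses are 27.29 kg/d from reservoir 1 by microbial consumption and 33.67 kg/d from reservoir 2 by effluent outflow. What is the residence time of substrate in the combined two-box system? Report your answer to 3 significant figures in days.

For the system as a whole, the A↔B exchange is internal and contributes nothing to the throughput; only the external sinks remove mass.
M_total = 169.8 + 514.8 = 684.60 kg.
ΣF_external_out = 27.29 + 33.67 = 60.960 kg/d.
τ = M_total / ΣF_ext = 684.60 / 60.960 = 11.23 d.

11.2 d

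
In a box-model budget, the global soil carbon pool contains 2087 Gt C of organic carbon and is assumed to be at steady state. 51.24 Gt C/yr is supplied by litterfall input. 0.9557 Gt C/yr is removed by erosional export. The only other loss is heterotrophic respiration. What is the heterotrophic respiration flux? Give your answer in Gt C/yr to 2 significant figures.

50 Gt C/yr

At steady state ΣF_in = ΣF_out.
ΣF_in = 51.240 Gt C/yr.
Heterotrophic respiration flux = ΣF_in − (0.9557) = 51.240 − 0.9557 = 50.28 Gt C/yr.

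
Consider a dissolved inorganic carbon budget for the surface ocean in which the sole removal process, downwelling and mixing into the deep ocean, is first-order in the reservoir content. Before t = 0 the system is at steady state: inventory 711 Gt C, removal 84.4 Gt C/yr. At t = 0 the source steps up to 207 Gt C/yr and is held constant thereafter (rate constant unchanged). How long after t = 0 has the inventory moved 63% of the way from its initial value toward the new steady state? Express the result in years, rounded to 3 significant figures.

8.38 yr

τ = M₀/F₀ = 711/84.4 = 8.424 yr.
The remaining gap fraction is e^(−t/τ); 63% covered ⇒ e^(−t/τ) = 0.370.
t = −τ ln(0.370) = 8.424 × 0.9943 = 8.376 yr.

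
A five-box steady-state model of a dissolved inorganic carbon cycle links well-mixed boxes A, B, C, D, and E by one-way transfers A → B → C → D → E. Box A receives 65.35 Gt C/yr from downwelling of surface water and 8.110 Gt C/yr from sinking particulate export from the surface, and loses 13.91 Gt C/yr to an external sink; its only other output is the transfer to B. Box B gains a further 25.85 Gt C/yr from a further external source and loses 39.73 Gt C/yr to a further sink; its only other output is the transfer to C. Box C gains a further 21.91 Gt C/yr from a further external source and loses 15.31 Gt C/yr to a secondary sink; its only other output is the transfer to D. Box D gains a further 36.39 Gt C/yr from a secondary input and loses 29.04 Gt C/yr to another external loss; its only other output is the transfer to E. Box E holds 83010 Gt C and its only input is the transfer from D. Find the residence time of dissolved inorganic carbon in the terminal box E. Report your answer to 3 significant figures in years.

1390 yr

Box A: F(A→B) = (65.35 + 8.110) − 13.91 = 59.550 Gt C/yr.
Box B: F(B→C) = (59.550 + 25.85) − 39.73 = 45.670 Gt C/yr.
Box C: F(C→D) = (45.670 + 21.91) − 15.31 = 52.270 Gt C/yr.
Box D: F(D→E) = (52.270 + 36.39) − 29.04 = 59.620 Gt C/yr.
Box E throughput = its input = 59.620 Gt C/yr; τ = 83010 / 59.620 = 1392 yr.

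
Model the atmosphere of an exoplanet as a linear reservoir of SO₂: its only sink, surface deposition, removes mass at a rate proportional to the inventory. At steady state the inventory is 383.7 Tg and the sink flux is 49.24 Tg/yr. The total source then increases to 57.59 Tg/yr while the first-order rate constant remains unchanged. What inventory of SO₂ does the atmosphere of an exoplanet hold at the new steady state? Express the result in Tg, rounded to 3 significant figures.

449 Tg

Rate constant k = F/M = 49.24 / 383.7 = 0.1283 yr⁻¹.
At the new steady state, source = k·M_new ⇒ M_new = 57.59 / 0.1283 = 448.8 Tg.
(Equivalently M_new = M × F_new/F_old = 383.7 × 57.59/49.24.)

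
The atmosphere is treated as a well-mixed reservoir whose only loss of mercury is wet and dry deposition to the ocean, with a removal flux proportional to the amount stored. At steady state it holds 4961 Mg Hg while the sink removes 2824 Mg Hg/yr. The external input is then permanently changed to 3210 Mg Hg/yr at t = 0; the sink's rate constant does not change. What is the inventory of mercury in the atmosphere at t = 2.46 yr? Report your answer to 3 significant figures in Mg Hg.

5470 Mg Hg

The sink rate constant is k = F₀/M₀ = 2824/4961 = 0.5692 yr⁻¹.
Solving dM/dt = F₁ − kM with M(0) = M₀ gives M(t) = F₁/k + (M₀ − F₁/k)·e^(−kt).
F₁/k = 3210/0.5692 = 5639.1 Mg Hg; kt = 0.5692 × 2.46 = 1.400, e^(−kt) = 0.2465.
M(2.46) = 5639.1 + (4961 − 5639.1) × 0.2465 = 5639.1 − 167.2 = 5471.9 Mg Hg.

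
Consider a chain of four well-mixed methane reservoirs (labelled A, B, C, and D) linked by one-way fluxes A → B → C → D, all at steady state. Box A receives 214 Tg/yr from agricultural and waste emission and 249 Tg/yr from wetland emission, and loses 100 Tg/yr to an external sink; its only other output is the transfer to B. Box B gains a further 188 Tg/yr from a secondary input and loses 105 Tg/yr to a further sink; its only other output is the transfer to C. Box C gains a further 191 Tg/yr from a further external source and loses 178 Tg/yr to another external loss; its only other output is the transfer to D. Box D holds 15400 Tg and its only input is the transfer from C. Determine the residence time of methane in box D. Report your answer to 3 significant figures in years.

33.6 yr

Box A: F(A→B) = (214 + 249) − 100 = 363.00 Tg/yr.
Box B: F(B→C) = (363.00 + 188) − 105 = 446.00 Tg/yr.
Box C: F(C→D) = (446.00 + 191) − 178 = 459.00 Tg/yr.
Box D throughput = its input = 459.00 Tg/yr; τ = 15400 / 459.00 = 33.55 yr.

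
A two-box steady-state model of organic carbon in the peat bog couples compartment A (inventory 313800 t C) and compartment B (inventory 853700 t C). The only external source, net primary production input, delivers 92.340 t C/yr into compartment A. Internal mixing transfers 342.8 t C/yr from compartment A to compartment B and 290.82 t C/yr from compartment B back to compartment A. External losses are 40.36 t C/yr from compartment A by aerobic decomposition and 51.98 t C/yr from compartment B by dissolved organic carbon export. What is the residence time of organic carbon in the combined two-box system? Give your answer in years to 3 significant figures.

12600 yr

Treat the two boxes together as one reservoir: the mixing fluxes between them are internal recycling, so τ = ΣM / Σ(external losses).
M_total = 313800 + 853700 = 1.1675×10^6 t C.
ΣF_external_out = 40.36 + 51.98 = 92.340 t C/yr.
τ = M_total / ΣF_ext = 1.1675×10^6 / 92.340 = 12640 yr.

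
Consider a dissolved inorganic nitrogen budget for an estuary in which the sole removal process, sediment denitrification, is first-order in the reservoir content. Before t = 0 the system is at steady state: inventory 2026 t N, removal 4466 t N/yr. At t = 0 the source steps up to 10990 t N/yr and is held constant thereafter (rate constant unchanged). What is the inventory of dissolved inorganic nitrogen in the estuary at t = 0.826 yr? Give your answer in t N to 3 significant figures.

τ = M₀/F₀ = 2026/4466 = 0.4536 yr; rate constant k = 1/τ.
New steady state M_∞ = F₁/k = F₁·τ = 10990 × 0.4536 = 4985.6 t N.
M(t) = M_∞ + (M₀ − M_∞)·e^(−t/τ); t/τ = 0.826/0.4536 = 1.821, so e^(−t/τ) = 0.1619.
M(t) = 4985.6 − 2960 × 0.1619 = 4506.5 t N.

4510 t N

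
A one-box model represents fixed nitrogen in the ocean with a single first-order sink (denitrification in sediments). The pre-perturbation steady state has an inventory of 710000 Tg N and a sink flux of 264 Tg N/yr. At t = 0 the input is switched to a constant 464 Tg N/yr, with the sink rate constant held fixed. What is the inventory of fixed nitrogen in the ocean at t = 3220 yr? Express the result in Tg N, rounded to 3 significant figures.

1.09×10^6 Tg N

Residence time τ = M₀/F₀ = 2689 yr. The eventual steady state is M_∞ = M₀·(F₁/F₀) = 710000 × 464/264 = 1.2479×10^6 Tg N.
The anomaly ΔM(t) = M(t) − M_∞ decays as ΔM₀·e^(−t/τ) with ΔM₀ = 710000 − 1.2479×10^6 = −537900 Tg N.
At t = 3220 yr, e^(−t/τ) = e^(−1.197) = 0.3020, so ΔM = −162400 Tg N and M = 1.2479×10^6 − 162400 = 1.0854×10^6 Tg N.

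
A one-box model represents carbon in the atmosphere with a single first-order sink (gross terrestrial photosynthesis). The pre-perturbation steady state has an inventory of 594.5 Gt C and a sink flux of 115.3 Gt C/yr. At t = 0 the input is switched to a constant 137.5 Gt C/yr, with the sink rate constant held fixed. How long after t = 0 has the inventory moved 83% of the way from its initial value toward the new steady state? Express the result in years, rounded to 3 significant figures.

τ = M₀/F₀ = 594.5/115.3 = 5.156 yr.
The remaining gap fraction is e^(−t/τ); 83% covered ⇒ e^(−t/τ) = 0.170.
t = −τ ln(0.170) = 5.156 × 1.772 = 9.136 yr.

9.14 yr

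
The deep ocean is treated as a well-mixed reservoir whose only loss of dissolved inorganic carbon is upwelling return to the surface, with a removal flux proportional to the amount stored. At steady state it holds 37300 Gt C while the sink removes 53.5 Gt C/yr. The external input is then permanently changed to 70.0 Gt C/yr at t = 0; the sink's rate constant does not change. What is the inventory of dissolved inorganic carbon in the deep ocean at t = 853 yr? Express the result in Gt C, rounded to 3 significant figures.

τ = M₀/F₀ = 37300/53.5 = 697.2 yr; rate constant k = 1/τ.
New steady state M_∞ = F₁/k = F₁·τ = 70.0 × 697.2 = 48804 Gt C.
M(t) = M_∞ + (M₀ − M_∞)·e^(−t/τ); t/τ = 853/697.2 = 1.223, so e^(−t/τ) = 0.2942.
M(t) = 48804 − 11500 × 0.2942 = 45419 Gt C.

45400 Gt C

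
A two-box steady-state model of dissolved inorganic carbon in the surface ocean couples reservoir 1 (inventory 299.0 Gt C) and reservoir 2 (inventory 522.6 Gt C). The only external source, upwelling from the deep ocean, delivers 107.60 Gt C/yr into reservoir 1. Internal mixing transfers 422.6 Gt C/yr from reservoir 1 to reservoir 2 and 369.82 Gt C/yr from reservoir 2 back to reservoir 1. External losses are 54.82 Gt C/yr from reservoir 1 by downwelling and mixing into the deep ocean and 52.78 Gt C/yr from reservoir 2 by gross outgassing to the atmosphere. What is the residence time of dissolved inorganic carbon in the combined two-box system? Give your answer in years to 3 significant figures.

7.64 yr

For the system as a whole, the A↔B exchange is internal and contributes nothing to the throughput; only the external sinks remove mass.
M_total = 299.0 + 522.6 = 821.60 Gt C.
ΣF_external_out = 54.82 + 52.78 = 107.60 Gt C/yr.
τ = M_total / ΣF_ext = 821.60 / 107.60 = 7.636 yr.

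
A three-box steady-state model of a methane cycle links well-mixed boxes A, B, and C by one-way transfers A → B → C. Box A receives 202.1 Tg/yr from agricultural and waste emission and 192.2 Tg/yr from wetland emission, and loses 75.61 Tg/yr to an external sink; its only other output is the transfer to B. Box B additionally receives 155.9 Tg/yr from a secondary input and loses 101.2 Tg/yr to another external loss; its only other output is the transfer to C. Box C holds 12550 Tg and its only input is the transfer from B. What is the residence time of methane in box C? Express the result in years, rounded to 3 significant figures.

Box A: F(A→B) = (202.1 + 192.2) − 75.61 = 318.69 Tg/yr.
Box B: F(B→C) = (318.69 + 155.9) − 101.2 = 373.39 Tg/yr.
Box C throughput = its input = 373.39 Tg/yr; τ = 12550 / 373.39 = 33.61 yr.

33.6 yr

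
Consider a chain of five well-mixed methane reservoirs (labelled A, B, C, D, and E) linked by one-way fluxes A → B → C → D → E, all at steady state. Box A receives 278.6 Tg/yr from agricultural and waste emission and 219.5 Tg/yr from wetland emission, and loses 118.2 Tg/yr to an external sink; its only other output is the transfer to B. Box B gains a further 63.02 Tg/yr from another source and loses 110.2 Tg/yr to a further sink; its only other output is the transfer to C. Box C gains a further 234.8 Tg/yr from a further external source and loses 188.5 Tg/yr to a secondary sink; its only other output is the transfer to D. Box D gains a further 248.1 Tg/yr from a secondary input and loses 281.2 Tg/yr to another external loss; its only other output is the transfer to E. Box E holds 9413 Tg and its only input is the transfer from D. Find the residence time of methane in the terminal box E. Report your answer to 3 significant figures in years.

Box A: F(A→B) = (278.6 + 219.5) − 118.2 = 379.90 Tg/yr.
Box B: F(B→C) = (379.90 + 63.02) − 110.2 = 332.72 Tg/yr.
Box C: F(C→D) = (332.72 + 234.8) − 188.5 = 379.02 Tg/yr.
Box D: F(D→E) = (379.02 + 248.1) − 281.2 = 345.92 Tg/yr.
Box E throughput = its input = 345.92 Tg/yr; τ = 9413 / 345.92 = 27.21 yr.

27.2 yr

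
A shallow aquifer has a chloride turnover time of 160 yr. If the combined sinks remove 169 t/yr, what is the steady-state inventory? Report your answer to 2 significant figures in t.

τ = M/F ⇒ M = τ × F = 160 × 169 = 27040 t.

27000 t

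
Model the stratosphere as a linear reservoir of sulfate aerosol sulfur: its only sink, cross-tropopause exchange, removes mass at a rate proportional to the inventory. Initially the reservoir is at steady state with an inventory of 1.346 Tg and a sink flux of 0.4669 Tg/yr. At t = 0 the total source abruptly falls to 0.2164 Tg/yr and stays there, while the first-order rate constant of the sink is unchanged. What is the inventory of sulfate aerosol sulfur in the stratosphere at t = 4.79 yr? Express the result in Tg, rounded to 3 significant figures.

0.761 Tg

The sink rate constant is k = F₀/M₀ = 0.4669/1.346 = 0.3469 yr⁻¹.
Solving dM/dt = F₁ − kM with M(0) = M₀ gives M(t) = F₁/k + (M₀ − F₁/k)·e^(−kt).
F₁/k = 0.2164/0.3469 = 0.62385 Tg; kt = 0.3469 × 4.79 = 1.662, e^(−kt) = 0.1898.
M(4.79) = 0.62385 + (1.346 − 0.62385) × 0.1898 = 0.62385 + 0.1371 = 0.76094 Tg.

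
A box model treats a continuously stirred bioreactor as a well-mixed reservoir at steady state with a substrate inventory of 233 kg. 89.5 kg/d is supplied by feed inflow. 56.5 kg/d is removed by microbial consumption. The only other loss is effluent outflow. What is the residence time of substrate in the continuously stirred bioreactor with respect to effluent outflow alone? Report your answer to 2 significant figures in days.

7.1 d

At steady state ΣF_in = ΣF_out.
ΣF_in = 89.500 kg/d.
Effluent outflow flux = ΣF_in − (56.5) = 89.500 − 56.50 = 33.00 kg/d.
τ = M / F = 233 / 33.00 = 7.061 d.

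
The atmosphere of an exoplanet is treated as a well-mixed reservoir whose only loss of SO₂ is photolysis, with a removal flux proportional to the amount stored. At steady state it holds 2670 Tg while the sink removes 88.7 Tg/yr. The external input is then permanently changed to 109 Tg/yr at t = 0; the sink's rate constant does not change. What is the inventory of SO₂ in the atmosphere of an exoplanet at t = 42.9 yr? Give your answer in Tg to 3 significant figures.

3130 Tg

τ = M₀/F₀ = 2670/88.7 = 30.10 yr; rate constant k = 1/τ.
New steady state M_∞ = F₁/k = F₁·τ = 109 × 30.10 = 3281.1 Tg.
M(t) = M_∞ + (M₀ − M_∞)·e^(−t/τ); t/τ = 42.9/30.10 = 1.425, so e^(−t/τ) = 0.2405.
M(t) = 3281.1 − 611.1 × 0.2405 = 3134.1 Tg.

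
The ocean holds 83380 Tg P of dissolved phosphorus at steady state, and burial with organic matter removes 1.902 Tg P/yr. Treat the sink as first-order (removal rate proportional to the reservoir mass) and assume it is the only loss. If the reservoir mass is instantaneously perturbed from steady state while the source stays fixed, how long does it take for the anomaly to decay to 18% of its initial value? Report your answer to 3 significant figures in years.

For a linear reservoir the anomaly decays as exp(−t/τ) with τ = M/F = 83380/1.902 = 43840 yr.
exp(−t/τ) = 0.18 ⇒ t = −τ ln(0.18) = 43840 × 1.715 = 75170 yr.

75200 yr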